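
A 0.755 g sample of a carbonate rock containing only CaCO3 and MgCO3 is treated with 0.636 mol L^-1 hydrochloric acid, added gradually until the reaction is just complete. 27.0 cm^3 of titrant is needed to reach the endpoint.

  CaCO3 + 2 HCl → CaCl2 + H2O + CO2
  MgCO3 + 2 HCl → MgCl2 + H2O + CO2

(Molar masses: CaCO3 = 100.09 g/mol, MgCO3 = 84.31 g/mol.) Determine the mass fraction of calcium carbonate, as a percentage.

n(HCl) = 0.0270 × 0.636 = 0.0172 mol
Let x = n(CaCO3), y = n(MgCO3).
Titrant: 2x + 2y = 0.0172;  mass: 100.09x + 84.31y = 0.755
Solving, x = 1.97 × 10^-3 mol, y = 6.61 × 10^-3 mol
mass of CaCO3 = 1.97 × 10^-3 × 100.09 = 0.197 g
% CaCO3 = 0.197 / 0.755 × 100 = 26.1 %

26.1 %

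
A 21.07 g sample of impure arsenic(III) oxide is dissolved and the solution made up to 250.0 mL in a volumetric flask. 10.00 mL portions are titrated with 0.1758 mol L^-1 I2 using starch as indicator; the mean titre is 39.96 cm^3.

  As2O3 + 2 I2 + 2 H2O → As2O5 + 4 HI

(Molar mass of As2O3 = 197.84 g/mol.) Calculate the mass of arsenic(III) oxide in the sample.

n(I2) per titration = 0.03996 × 0.1758 = 7.025 × 10^-3 mol
From the 1:2 ratio, n(As2O3) in each aliquot = 1/2 × 7.025 × 10^-3 = 3.512 × 10^-3 mol
n(As2O3) in the whole flask = 3.512 × 10^-3 × 250.0/10.00 = 0.08781 mol
mass of As2O3 = 0.08781 × 197.84 = 17.37 g

17.37 g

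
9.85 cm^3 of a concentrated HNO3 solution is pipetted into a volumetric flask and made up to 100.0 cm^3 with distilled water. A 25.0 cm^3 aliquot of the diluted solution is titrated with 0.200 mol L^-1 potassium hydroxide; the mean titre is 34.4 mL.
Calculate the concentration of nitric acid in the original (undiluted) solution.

HNO3 + KOH → KNO3 + H2O
n(KOH) = 0.0344 × 0.200 = 6.88 × 10^-3 mol
n(HNO3) in the aliquot = 6.88 × 10^-3 mol (1:1 ratio)
[HNO3]_dilute = 6.88 × 10^-3 / 0.0250 = 0.275 mol/L
Dilution factor = 100.0 / 9.85 = 10.15
[HNO3]_stock = 0.275 × 10.15 = 2.79 mol/L

2.79 mol/L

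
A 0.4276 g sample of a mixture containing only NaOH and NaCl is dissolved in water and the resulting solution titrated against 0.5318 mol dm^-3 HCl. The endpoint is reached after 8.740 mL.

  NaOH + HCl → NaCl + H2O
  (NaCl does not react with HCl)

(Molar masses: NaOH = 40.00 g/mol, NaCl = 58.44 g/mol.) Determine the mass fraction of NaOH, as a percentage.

43.48 %

n(HCl) = 0.008740 × 0.5318 = 4.648 × 10^-3 mol
Let x = n(NaOH), y = n(NaCl).
Titrant: 1x = 4.648 × 10^-3;  mass: 40.00x + 58.44y = 0.4276
Solving, x = 4.648 × 10^-3 mol, y = 4.136 × 10^-3 mol
mass of NaOH = 4.648 × 10^-3 × 40.00 = 0.1859 g
% NaOH = 0.1859 / 0.4276 × 100 = 43.48 %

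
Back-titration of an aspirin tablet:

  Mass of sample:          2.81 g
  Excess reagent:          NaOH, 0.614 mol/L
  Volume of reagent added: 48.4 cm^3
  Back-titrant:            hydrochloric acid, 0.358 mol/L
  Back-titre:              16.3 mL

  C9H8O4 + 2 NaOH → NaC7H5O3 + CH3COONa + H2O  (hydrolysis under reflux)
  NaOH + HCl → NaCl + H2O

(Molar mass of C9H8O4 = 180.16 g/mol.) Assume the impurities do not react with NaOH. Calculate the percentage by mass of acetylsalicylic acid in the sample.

n(NaOH) added = 0.0484 × 0.614 = 0.0297 mol
n(HCl) used in back-titration = 0.0163 × 0.358 = 5.84 × 10^-3 mol
n(NaOH) left over = 5.84 × 10^-3 mol (1:1 ratio)
n(NaOH) consumed by analyte = 0.0297 − 5.84 × 10^-3 = 0.0239 mol
From the 1:2 ratio, n(C9H8O4) = 1/2 × 0.0239 = 0.0119 mol
mass of C9H8O4 = 0.0119 × 180.16 = 2.15 g
% C9H8O4 = 2.15 / 2.81 × 100 = 76.6 %

76.6 %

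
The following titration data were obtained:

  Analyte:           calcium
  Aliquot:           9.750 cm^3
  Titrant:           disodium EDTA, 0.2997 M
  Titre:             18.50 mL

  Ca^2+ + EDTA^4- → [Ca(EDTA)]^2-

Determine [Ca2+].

0.5687 M

n(EDTA) = 0.01850 L × 0.2997 mol/L = 5.544 × 10^-3 mol
n(Ca2+) = 5.544 × 10^-3 mol (1:1 mole ratio)
[Ca2+] = 5.544 × 10^-3 mol / 0.009750 L = 0.5687 mol/L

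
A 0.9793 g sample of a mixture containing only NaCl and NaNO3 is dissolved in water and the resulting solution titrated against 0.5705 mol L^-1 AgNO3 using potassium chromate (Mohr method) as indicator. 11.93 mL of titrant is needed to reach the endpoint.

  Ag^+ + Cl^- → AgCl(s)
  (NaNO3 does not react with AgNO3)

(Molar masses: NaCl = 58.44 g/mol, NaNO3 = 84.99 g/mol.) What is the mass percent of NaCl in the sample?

40.62 %

n(AgNO3) = 0.01193 × 0.5705 = 6.806 × 10^-3 mol
Let x = n(NaCl), y = n(NaNO3).
Titrant: 1x = 6.806 × 10^-3;  mass: 58.44x + 84.99y = 0.9793
Solving, x = 6.806 × 10^-3 mol, y = 6.843 × 10^-3 mol
mass of NaCl = 6.806 × 10^-3 × 58.44 = 0.3977 g
% NaCl = 0.3977 / 0.9793 × 100 = 40.62 %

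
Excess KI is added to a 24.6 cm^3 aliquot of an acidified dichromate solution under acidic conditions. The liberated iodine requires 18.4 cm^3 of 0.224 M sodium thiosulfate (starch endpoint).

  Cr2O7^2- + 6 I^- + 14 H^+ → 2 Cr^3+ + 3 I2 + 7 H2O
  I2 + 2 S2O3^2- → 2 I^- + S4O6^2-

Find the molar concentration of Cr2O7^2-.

0.0279 M

n(S2O3^2-) = 0.0184 × 0.224 = 4.12 × 10^-3 mol
n(I2) = n(S2O3^2-)/2 = 2.06 × 10^-3 mol
From the 1:3 ratio, n(Cr2O7^2-) in the aliquot = 1/3 × 2.06 × 10^-3 = 6.87 × 10^-4 mol
[Cr2O7^2-] = 6.87 × 10^-4 / 0.0246 = 0.0279 mol/L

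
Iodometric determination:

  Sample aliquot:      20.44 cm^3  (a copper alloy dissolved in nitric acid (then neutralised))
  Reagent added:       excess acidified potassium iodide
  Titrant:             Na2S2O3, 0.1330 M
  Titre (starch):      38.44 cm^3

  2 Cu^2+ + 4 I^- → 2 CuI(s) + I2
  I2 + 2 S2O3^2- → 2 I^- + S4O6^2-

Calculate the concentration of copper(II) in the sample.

0.2501 M

n(S2O3^2-) = 0.03844 × 0.1330 = 5.113 × 10^-3 mol
n(I2) = n(S2O3^2-)/2 = 2.556 × 10^-3 mol
From the 2:1 ratio, n(Cu2+) in the aliquot = 2/1 × 2.556 × 10^-3 = 5.113 × 10^-3 mol
[Cu2+] = 5.113 × 10^-3 / 0.02044 = 0.2501 mol/L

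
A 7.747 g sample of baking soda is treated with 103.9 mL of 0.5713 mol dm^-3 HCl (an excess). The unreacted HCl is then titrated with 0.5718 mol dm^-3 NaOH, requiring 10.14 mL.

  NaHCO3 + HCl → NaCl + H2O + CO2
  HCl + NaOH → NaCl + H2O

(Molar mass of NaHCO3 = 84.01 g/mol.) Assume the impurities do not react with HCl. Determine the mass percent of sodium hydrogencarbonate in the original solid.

58.08 %

n(HCl) added = 0.1039 × 0.5713 = 0.05936 mol
n(NaOH) used in back-titration = 0.01014 × 0.5718 = 5.798 × 10^-3 mol
n(HCl) left over = 5.798 × 10^-3 mol (1:1 ratio)
n(HCl) consumed by analyte = 0.05936 − 5.798 × 10^-3 = 0.05356 mol
n(NaHCO3) = 0.05356 mol (1:1 ratio)
mass of NaHCO3 = 0.05356 × 84.01 = 4.500 g
% NaHCO3 = 4.500 / 7.747 × 100 = 58.08 %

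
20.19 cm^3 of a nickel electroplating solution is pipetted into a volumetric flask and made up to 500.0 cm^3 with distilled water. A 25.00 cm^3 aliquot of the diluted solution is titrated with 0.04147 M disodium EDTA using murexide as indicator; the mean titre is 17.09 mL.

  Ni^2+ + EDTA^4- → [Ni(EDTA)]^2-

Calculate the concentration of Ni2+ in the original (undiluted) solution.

0.7021 M

n(EDTA) = 0.01709 × 0.04147 = 7.087 × 10^-4 mol
n(Ni2+) in the aliquot = 7.087 × 10^-4 mol (1:1 ratio)
[Ni2+]_dilute = 7.087 × 10^-4 / 0.02500 = 0.02835 mol/L
Dilution factor = 500.0 / 20.19 = 24.76
[Ni2+]_stock = 0.02835 × 24.76 = 0.7021 mol/L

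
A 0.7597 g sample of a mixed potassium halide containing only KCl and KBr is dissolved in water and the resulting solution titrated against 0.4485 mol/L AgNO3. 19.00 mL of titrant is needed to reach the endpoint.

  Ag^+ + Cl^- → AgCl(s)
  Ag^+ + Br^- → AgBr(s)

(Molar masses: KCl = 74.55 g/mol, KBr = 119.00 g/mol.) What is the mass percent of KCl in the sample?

n(AgNO3) = 0.01900 × 0.4485 = 8.521 × 10^-3 mol
Let x = n(KCl), y = n(KBr).
Titrant: 1x + 1y = 8.521 × 10^-3;  mass: 74.55x + 119.00y = 0.7597
Solving, x = 5.722 × 10^-3 mol, y = 2.799 × 10^-3 mol
mass of KCl = 5.722 × 10^-3 × 74.55 = 0.4266 g
% KCl = 0.4266 / 0.7597 × 100 = 56.15 %

56.15 %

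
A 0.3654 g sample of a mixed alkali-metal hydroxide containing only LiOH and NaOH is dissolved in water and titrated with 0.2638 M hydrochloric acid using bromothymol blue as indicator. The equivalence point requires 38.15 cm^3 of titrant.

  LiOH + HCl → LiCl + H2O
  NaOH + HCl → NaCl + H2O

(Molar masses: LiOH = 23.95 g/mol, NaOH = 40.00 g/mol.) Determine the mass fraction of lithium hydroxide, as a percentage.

n(HCl) = 0.03815 × 0.2638 = 0.01006 mol
Let x = n(LiOH), y = n(NaOH).
Titrant: 1x + 1y = 0.01006;  mass: 23.95x + 40.00y = 0.3654
Solving, x = 2.315 × 10^-3 mol, y = 7.749 × 10^-3 mol
mass of LiOH = 2.315 × 10^-3 × 23.95 = 0.05545 g
% LiOH = 0.05545 / 0.3654 × 100 = 15.17 %

15.17 %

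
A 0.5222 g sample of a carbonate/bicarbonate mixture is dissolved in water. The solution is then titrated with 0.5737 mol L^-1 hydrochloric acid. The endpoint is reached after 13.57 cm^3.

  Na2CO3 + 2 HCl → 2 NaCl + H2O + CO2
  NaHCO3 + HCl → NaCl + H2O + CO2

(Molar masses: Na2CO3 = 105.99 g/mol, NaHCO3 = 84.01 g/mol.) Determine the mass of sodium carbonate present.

n(HCl) = 0.01357 × 0.5737 = 7.785 × 10^-3 mol
Let x = n(Na2CO3), y = n(NaHCO3).
Titrant: 2x + 1y = 7.785 × 10^-3;  mass: 105.99x + 84.01y = 0.5222
Solving, x = 2.125 × 10^-3 mol, y = 3.535 × 10^-3 mol
mass of Na2CO3 = 2.125 × 10^-3 × 105.99 = 0.2253 g

0.2253 g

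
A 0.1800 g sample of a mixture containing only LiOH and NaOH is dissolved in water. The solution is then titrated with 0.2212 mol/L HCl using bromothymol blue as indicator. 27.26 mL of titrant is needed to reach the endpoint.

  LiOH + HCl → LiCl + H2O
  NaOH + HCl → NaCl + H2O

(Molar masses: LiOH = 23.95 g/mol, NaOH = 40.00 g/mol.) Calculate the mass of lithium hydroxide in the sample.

n(HCl) = 0.02726 × 0.2212 = 6.030 × 10^-3 mol
Let x = n(LiOH), y = n(NaOH).
Titrant: 1x + 1y = 6.030 × 10^-3;  mass: 23.95x + 40.00y = 0.1800
Solving, x = 3.813 × 10^-3 mol, y = 2.217 × 10^-3 mol
mass of LiOH = 3.813 × 10^-3 × 23.95 = 0.09132 g

0.09132 g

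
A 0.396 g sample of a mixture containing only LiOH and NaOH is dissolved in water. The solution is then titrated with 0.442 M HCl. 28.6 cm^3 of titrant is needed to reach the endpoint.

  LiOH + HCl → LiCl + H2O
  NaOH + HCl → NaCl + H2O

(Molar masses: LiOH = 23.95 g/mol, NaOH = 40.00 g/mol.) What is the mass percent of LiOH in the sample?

n(HCl) = 0.0286 × 0.442 = 0.0126 mol
Let x = n(LiOH), y = n(NaOH).
Titrant: 1x + 1y = 0.0126;  mass: 23.95x + 40.00y = 0.396
Solving, x = 6.83 × 10^-3 mol, y = 5.81 × 10^-3 mol
mass of LiOH = 6.83 × 10^-3 × 23.95 = 0.164 g
% LiOH = 0.164 / 0.396 × 100 = 41.3 %

41.3 %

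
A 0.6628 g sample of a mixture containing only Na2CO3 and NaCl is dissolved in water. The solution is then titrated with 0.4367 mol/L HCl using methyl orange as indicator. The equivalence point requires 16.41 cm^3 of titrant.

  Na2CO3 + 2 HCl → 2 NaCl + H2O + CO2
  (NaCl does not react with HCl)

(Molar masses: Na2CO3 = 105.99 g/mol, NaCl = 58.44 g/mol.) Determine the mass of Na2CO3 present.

0.3798 g

n(HCl) = 0.01641 × 0.4367 = 7.166 × 10^-3 mol
Let x = n(Na2CO3), y = n(NaCl).
Titrant: 2x = 7.166 × 10^-3;  mass: 105.99x + 58.44y = 0.6628
Solving, x = 3.583 × 10^-3 mol, y = 4.843 × 10^-3 mol
mass of Na2CO3 = 3.583 × 10^-3 × 105.99 = 0.3798 g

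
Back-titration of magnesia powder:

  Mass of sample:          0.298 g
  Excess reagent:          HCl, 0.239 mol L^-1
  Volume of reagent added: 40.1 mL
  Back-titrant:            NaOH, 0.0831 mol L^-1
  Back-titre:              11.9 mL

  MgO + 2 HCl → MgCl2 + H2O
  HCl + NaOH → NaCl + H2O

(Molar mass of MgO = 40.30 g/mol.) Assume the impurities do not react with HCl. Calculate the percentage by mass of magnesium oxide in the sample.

58.1 %

n(HCl) added = 0.0401 × 0.239 = 9.58 × 10^-3 mol
n(NaOH) used in back-titration = 0.0119 × 0.0831 = 9.89 × 10^-4 mol
n(HCl) left over = 9.89 × 10^-4 mol (1:1 ratio)
n(HCl) consumed by analyte = 9.58 × 10^-3 − 9.89 × 10^-4 = 8.60 × 10^-3 mol
From the 1:2 ratio, n(MgO) = 1/2 × 8.60 × 10^-3 = 4.30 × 10^-3 mol
mass of MgO = 4.30 × 10^-3 × 40.30 = 0.173 g
% MgO = 0.173 / 0.298 × 100 = 58.1 %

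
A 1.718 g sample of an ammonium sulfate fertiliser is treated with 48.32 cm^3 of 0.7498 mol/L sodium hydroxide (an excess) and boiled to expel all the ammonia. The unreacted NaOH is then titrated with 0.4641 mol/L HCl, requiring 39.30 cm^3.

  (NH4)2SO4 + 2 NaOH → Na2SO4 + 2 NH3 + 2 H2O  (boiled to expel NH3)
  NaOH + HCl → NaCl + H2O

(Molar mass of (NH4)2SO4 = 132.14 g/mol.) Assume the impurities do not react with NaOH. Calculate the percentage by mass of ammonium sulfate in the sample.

n(NaOH) added = 0.04832 × 0.7498 = 0.03623 mol
n(HCl) used in back-titration = 0.03930 × 0.4641 = 0.01824 mol
n(NaOH) left over = 0.01824 mol (1:1 ratio)
n(NaOH) consumed by analyte = 0.03623 − 0.01824 = 0.01799 mol
From the 1:2 ratio, n((NH4)2SO4) = 1/2 × 0.01799 = 8.996 × 10^-3 mol
mass of (NH4)2SO4 = 8.996 × 10^-3 × 132.14 = 1.189 g
% (NH4)2SO4 = 1.189 / 1.718 × 100 = 69.19 %

69.19 %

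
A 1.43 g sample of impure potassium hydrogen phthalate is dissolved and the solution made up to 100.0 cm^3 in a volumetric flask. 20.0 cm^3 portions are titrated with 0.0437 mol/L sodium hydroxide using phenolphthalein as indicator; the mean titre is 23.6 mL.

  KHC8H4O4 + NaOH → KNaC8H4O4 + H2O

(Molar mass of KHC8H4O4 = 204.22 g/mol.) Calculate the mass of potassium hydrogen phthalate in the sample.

1.05 g

n(NaOH) per titration = 0.0236 × 0.0437 = 1.03 × 10^-3 mol
n(KHC8H4O4) in each aliquot = 1.03 × 10^-3 mol (1:1 ratio)
n(KHC8H4O4) in the whole flask = 1.03 × 10^-3 × 100.0/20.0 = 5.16 × 10^-3 mol
mass of KHC8H4O4 = 5.16 × 10^-3 × 204.22 = 1.05 g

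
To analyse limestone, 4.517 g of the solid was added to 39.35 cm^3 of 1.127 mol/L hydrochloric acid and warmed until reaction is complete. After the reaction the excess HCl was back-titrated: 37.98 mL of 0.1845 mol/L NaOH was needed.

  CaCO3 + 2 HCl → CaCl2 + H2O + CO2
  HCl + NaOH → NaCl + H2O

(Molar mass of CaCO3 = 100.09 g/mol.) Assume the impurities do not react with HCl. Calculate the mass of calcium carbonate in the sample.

n(HCl) added = 0.03935 × 1.127 = 0.04435 mol
n(NaOH) used in back-titration = 0.03798 × 0.1845 = 7.007 × 10^-3 mol
n(HCl) left over = 7.007 × 10^-3 mol (1:1 ratio)
n(HCl) consumed by analyte = 0.04435 − 7.007 × 10^-3 = 0.03734 mol
From the 1:2 ratio, n(CaCO3) = 1/2 × 0.03734 = 0.01867 mol
mass of CaCO3 = 0.01867 × 100.09 = 1.869 g

1.869 g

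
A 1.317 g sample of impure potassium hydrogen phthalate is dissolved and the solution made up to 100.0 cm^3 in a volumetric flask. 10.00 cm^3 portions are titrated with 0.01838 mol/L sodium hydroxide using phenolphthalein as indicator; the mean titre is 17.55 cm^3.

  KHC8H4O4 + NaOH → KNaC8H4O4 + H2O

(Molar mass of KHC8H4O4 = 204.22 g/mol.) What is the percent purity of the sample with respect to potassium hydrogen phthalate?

n(NaOH) per titration = 0.01755 × 0.01838 = 3.226 × 10^-4 mol
n(KHC8H4O4) in each aliquot = 3.226 × 10^-4 mol (1:1 ratio)
n(KHC8H4O4) in the whole flask = 3.226 × 10^-4 × 100.0/10.00 = 3.226 × 10^-3 mol
mass of KHC8H4O4 = 3.226 × 10^-3 × 204.22 = 0.6588 g
% KHC8H4O4 = 0.6588 / 1.317 × 100 = 50.02 %

50.02 %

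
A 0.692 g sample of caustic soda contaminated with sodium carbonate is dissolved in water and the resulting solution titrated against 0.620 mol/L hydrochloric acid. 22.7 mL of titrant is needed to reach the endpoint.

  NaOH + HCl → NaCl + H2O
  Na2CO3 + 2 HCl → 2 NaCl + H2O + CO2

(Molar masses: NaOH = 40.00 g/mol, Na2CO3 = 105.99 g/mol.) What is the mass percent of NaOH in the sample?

n(HCl) = 0.0227 × 0.620 = 0.0141 mol
Let x = n(NaOH), y = n(Na2CO3).
Titrant: 1x + 2y = 0.0141;  mass: 40.00x + 105.99y = 0.692
Solving, x = 4.14 × 10^-3 mol, y = 4.96 × 10^-3 mol
mass of NaOH = 4.14 × 10^-3 × 40.00 = 0.166 g
% NaOH = 0.166 / 0.692 × 100 = 24.0 %

24.0 %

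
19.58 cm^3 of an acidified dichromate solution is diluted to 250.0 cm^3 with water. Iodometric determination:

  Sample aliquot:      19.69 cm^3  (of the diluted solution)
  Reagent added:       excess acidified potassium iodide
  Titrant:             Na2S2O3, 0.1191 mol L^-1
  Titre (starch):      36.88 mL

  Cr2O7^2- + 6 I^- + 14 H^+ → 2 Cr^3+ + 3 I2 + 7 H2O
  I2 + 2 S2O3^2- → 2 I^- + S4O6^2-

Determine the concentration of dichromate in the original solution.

n(S2O3^2-) = 0.03688 × 0.1191 = 4.392 × 10^-3 mol
n(I2) = n(S2O3^2-)/2 = 2.196 × 10^-3 mol
From the 1:3 ratio, n(Cr2O7^2-) in the aliquot = 1/3 × 2.196 × 10^-3 = 7.321 × 10^-4 mol
[Cr2O7^2-]_dilute = 7.321 × 10^-4 / 0.01969 = 0.03718 mol/L
[Cr2O7^2-]_original = 0.03718 × 250.0/19.58 = 0.4747 mol/L

0.4747 mol/L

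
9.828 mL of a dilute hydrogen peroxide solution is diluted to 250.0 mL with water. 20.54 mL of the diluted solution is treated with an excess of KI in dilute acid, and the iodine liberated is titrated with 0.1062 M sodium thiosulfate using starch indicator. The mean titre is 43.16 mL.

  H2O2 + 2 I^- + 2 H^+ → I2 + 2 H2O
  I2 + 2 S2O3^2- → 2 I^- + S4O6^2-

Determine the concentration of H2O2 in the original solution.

n(S2O3^2-) = 0.04316 × 0.1062 = 4.584 × 10^-3 mol
n(I2) = n(S2O3^2-)/2 = 2.292 × 10^-3 mol
n(H2O2) in the aliquot = 2.292 × 10^-3 mol (1:1 ratio)
[H2O2]_dilute = 2.292 × 10^-3 / 0.02054 = 0.1116 mol/L
[H2O2]_original = 0.1116 × 250.0/9.828 = 2.838 mol/L

2.838 M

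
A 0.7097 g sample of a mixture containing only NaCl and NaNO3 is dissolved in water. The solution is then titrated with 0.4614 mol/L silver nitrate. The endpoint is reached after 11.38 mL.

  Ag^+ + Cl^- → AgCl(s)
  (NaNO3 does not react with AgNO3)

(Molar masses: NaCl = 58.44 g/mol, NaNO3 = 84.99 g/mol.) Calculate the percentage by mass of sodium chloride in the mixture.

43.24 %

n(AgNO3) = 0.01138 × 0.4614 = 5.251 × 10^-3 mol
Let x = n(NaCl), y = n(NaNO3).
Titrant: 1x = 5.251 × 10^-3;  mass: 58.44x + 84.99y = 0.7097
Solving, x = 5.251 × 10^-3 mol, y = 4.740 × 10^-3 mol
mass of NaCl = 5.251 × 10^-3 × 58.44 = 0.3069 g
% NaCl = 0.3069 / 0.7097 × 100 = 43.24 %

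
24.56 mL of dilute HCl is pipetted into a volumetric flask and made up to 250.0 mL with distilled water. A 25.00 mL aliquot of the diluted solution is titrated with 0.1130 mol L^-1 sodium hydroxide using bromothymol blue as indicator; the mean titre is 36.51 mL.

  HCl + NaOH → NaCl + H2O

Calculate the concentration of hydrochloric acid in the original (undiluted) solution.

1.680 mol/L

n(NaOH) = 0.03651 × 0.1130 = 4.126 × 10^-3 mol
n(HCl) in the aliquot = 4.126 × 10^-3 mol (1:1 ratio)
[HCl]_dilute = 4.126 × 10^-3 / 0.02500 = 0.1650 mol/L
Dilution factor = 250.0 / 24.56 = 10.18
[HCl]_stock = 0.1650 × 10.18 = 1.680 mol/L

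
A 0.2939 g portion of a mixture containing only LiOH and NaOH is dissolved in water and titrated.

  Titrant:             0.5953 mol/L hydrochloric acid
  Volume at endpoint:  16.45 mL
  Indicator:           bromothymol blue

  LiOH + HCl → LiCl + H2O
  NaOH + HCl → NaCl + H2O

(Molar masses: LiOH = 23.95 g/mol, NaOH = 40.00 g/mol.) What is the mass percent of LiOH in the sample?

n(HCl) = 0.01645 × 0.5953 = 9.793 × 10^-3 mol
Let x = n(LiOH), y = n(NaOH).
Titrant: 1x + 1y = 9.793 × 10^-3;  mass: 23.95x + 40.00y = 0.2939
Solving, x = 6.094 × 10^-3 mol, y = 3.699 × 10^-3 mol
mass of LiOH = 6.094 × 10^-3 × 23.95 = 0.1459 g
% LiOH = 0.1459 / 0.2939 × 100 = 49.66 %

49.66 %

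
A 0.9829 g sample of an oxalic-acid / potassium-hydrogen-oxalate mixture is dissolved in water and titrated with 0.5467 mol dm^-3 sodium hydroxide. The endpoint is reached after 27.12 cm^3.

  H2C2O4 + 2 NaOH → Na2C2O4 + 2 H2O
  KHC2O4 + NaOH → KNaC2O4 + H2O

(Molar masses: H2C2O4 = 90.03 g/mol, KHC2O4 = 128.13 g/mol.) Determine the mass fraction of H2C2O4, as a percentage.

50.52 %

n(NaOH) = 0.02712 × 0.5467 = 0.01483 mol
Let x = n(H2C2O4), y = n(KHC2O4).
Titrant: 2x + 1y = 0.01483;  mass: 90.03x + 128.13y = 0.9829
Solving, x = 5.515 × 10^-3 mol, y = 3.796 × 10^-3 mol
mass of H2C2O4 = 5.515 × 10^-3 × 90.03 = 0.4965 g
% H2C2O4 = 0.4965 / 0.9829 × 100 = 50.52 %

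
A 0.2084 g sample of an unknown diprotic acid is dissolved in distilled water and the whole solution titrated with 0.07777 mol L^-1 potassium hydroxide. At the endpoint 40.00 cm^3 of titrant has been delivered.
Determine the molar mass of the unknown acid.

134.0 g/mol

n(KOH) = 0.04000 L × 0.07777 mol/L = 3.111 × 10^-3 mol
From the 1:2 ratio, n(H2A) = 1/2 × 3.111 × 10^-3 = 1.555 × 10^-3 mol
M = m / n = 0.2084 g / 1.555 × 10^-3 mol = 134.0 g/mol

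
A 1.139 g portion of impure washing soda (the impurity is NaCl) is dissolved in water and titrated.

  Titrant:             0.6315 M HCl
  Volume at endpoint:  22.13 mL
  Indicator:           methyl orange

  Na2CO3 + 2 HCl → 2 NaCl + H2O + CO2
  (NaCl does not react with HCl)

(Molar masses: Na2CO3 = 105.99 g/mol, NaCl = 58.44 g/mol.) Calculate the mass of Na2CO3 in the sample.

n(HCl) = 0.02213 × 0.6315 = 0.01398 mol
Let x = n(Na2CO3), y = n(NaCl).
Titrant: 2x = 0.01398;  mass: 105.99x + 58.44y = 1.139
Solving, x = 6.988 × 10^-3 mol, y = 6.817 × 10^-3 mol
mass of Na2CO3 = 6.988 × 10^-3 × 105.99 = 0.7406 g

0.7406 g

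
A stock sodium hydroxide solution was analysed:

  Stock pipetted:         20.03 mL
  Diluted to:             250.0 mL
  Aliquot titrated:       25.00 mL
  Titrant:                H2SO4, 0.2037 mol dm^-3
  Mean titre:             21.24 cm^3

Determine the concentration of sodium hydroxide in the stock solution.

4.320 mol/L

2 NaOH + H2SO4 → Na2SO4 + 2 H2O
n(H2SO4) = 0.02124 × 0.2037 = 4.327 × 10^-3 mol
From the 2:1 ratio, n(NaOH) in the aliquot = 2/1 × 4.327 × 10^-3 = 8.653 × 10^-3 mol
[NaOH]_dilute = 8.653 × 10^-3 / 0.02500 = 0.3461 mol/L
Dilution factor = 250.0 / 20.03 = 12.48
[NaOH]_stock = 0.3461 × 12.48 = 4.320 mol/L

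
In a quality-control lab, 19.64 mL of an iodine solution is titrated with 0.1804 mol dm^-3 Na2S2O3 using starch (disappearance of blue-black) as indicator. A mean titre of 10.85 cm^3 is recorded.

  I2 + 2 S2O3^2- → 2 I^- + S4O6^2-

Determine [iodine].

n(Na2S2O3) = 0.01085 L × 0.1804 mol/L = 1.957 × 10^-3 mol
From the 1:2 mole ratio, n(I2) = 1/2 × 1.957 × 10^-3 = 9.787 × 10^-4 mol
[I2] = 9.787 × 10^-4 mol / 0.01964 L = 0.04983 mol/L

0.04983 mol/L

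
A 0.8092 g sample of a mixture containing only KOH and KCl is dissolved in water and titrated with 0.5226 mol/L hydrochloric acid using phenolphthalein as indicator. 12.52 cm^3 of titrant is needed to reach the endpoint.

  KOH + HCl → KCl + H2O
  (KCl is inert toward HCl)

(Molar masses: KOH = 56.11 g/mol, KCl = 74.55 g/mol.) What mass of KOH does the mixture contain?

0.3671 g

n(HCl) = 0.01252 × 0.5226 = 6.543 × 10^-3 mol
Let x = n(KOH), y = n(KCl).
Titrant: 1x = 6.543 × 10^-3;  mass: 56.11x + 74.55y = 0.8092
Solving, x = 6.543 × 10^-3 mol, y = 5.930 × 10^-3 mol
mass of KOH = 6.543 × 10^-3 × 56.11 = 0.3671 g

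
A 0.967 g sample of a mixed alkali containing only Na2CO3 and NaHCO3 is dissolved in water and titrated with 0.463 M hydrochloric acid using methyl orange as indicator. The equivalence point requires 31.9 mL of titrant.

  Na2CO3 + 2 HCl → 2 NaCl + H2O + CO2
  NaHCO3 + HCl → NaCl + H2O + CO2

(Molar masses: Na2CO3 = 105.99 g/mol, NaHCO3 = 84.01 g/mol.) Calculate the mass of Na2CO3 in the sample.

n(HCl) = 0.0319 × 0.463 = 0.0148 mol
Let x = n(Na2CO3), y = n(NaHCO3).
Titrant: 2x + 1y = 0.0148;  mass: 105.99x + 84.01y = 0.967
Solving, x = 4.41 × 10^-3 mol, y = 5.94 × 10^-3 mol
mass of Na2CO3 = 4.41 × 10^-3 × 105.99 = 0.468 g

0.468 g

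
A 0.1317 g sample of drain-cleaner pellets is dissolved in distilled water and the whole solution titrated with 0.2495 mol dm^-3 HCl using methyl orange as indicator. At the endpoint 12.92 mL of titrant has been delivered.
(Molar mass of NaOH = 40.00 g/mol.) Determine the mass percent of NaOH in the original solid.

97.91 %

NaOH + HCl → NaCl + H2O
n(HCl) = 0.01292 L × 0.2495 mol/L = 3.224 × 10^-3 mol
n(NaOH) = 3.224 × 10^-3 mol (1:1 ratio)
mass of NaOH = 3.224 × 10^-3 × 40.00 g/mol = 0.1289 g
% NaOH = 0.1289 / 0.1317 × 100 = 97.91 %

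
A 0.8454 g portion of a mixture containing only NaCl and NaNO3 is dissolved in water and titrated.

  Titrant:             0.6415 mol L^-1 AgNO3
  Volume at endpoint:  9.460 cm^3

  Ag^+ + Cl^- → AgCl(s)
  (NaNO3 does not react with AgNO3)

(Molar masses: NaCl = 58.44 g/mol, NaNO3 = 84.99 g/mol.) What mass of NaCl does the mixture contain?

n(AgNO3) = 0.009460 × 0.6415 = 6.069 × 10^-3 mol
Let x = n(NaCl), y = n(NaNO3).
Titrant: 1x = 6.069 × 10^-3;  mass: 58.44x + 84.99y = 0.8454
Solving, x = 6.069 × 10^-3 mol, y = 5.774 × 10^-3 mol
mass of NaCl = 6.069 × 10^-3 × 58.44 = 0.3546 g

0.3546 g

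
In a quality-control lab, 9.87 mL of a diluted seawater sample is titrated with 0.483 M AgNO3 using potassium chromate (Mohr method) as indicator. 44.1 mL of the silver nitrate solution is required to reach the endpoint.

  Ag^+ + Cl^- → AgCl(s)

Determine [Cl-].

n(AgNO3) = 0.0441 L × 0.483 mol/L = 0.0213 mol
n(Cl-) = 0.0213 mol (1:1 mole ratio)
[Cl-] = 0.0213 mol / 0.00987 L = 2.16 mol/L

2.16 M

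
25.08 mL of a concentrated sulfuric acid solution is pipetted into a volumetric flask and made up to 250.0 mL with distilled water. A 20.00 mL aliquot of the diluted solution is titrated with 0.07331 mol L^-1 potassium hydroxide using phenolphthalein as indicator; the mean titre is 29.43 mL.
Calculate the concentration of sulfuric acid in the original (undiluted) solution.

H2SO4 + 2 KOH → K2SO4 + 2 H2O
n(KOH) = 0.02943 × 0.07331 = 2.158 × 10^-3 mol
From the 1:2 ratio, n(H2SO4) in the aliquot = 1/2 × 2.158 × 10^-3 = 1.079 × 10^-3 mol
[H2SO4]_dilute = 1.079 × 10^-3 / 0.02000 = 0.05394 mol/L
Dilution factor = 250.0 / 25.08 = 9.968
[H2SO4]_stock = 0.05394 × 9.968 = 0.5377 mol/L

0.5377 mol/L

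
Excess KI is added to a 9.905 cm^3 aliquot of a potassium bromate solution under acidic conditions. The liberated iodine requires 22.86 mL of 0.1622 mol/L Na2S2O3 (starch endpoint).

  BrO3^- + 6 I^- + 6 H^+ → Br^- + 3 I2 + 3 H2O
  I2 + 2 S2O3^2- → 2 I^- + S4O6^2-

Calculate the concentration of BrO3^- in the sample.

n(S2O3^2-) = 0.02286 × 0.1622 = 3.708 × 10^-3 mol
n(I2) = n(S2O3^2-)/2 = 1.854 × 10^-3 mol
From the 1:3 ratio, n(BrO3^-) in the aliquot = 1/3 × 1.854 × 10^-3 = 6.180 × 10^-4 mol
[BrO3^-] = 6.180 × 10^-4 / 0.009905 = 0.06239 mol/L

0.06239 mol/L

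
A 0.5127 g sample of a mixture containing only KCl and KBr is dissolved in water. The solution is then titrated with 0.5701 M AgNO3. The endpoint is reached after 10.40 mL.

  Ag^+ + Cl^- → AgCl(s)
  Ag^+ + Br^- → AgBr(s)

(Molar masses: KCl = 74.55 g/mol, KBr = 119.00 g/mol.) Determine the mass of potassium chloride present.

0.3235 g

n(AgNO3) = 0.01040 × 0.5701 = 5.929 × 10^-3 mol
Let x = n(KCl), y = n(KBr).
Titrant: 1x + 1y = 5.929 × 10^-3;  mass: 74.55x + 119.00y = 0.5127
Solving, x = 4.339 × 10^-3 mol, y = 1.590 × 10^-3 mol
mass of KCl = 4.339 × 10^-3 × 74.55 = 0.3235 g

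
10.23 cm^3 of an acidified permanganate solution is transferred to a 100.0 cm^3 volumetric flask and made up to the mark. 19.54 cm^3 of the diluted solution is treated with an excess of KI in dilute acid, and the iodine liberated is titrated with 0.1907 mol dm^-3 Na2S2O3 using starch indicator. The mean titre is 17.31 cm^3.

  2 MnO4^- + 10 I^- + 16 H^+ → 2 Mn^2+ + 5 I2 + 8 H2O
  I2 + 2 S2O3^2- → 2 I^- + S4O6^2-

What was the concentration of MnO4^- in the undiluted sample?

0.3303 mol/L

n(S2O3^2-) = 0.01731 × 0.1907 = 3.301 × 10^-3 mol
n(I2) = n(S2O3^2-)/2 = 1.651 × 10^-3 mol
From the 2:5 ratio, n(MnO4^-) in the aliquot = 2/5 × 1.651 × 10^-3 = 6.602 × 10^-4 mol
[MnO4^-]_dilute = 6.602 × 10^-4 / 0.01954 = 0.03379 mol/L
[MnO4^-]_original = 0.03379 × 100.0/10.23 = 0.3303 mol/L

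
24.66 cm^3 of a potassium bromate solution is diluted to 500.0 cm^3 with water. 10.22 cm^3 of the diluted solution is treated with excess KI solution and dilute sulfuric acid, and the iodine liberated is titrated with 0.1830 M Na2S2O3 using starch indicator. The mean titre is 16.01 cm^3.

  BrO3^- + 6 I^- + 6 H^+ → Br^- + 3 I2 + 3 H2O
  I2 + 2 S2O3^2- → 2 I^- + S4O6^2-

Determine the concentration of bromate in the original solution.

n(S2O3^2-) = 0.01601 × 0.1830 = 2.930 × 10^-3 mol
n(I2) = n(S2O3^2-)/2 = 1.465 × 10^-3 mol
From the 1:3 ratio, n(BrO3^-) in the aliquot = 1/3 × 1.465 × 10^-3 = 4.883 × 10^-4 mol
[BrO3^-]_dilute = 4.883 × 10^-4 / 0.01022 = 0.04778 mol/L
[BrO3^-]_original = 0.04778 × 500.0/24.66 = 0.9688 mol/L

0.9688 M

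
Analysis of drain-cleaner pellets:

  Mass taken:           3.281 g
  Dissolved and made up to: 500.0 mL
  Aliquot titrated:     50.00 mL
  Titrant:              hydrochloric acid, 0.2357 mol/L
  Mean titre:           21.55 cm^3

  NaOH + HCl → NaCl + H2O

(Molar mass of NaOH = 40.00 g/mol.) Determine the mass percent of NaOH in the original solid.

61.92 %

n(HCl) per titration = 0.02155 × 0.2357 = 5.079 × 10^-3 mol
n(NaOH) in each aliquot = 5.079 × 10^-3 mol (1:1 ratio)
n(NaOH) in the whole flask = 5.079 × 10^-3 × 500.0/50.00 = 0.05079 mol
mass of NaOH = 0.05079 × 40.00 = 2.032 g
% NaOH = 2.032 / 3.281 × 100 = 61.92 %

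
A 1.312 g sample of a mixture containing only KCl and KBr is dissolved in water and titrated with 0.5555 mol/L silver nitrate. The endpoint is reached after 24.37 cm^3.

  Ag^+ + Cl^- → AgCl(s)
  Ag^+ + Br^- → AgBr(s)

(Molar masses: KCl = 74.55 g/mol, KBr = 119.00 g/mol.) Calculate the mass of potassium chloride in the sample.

0.5014 g

n(AgNO3) = 0.02437 × 0.5555 = 0.01354 mol
Let x = n(KCl), y = n(KBr).
Titrant: 1x + 1y = 0.01354;  mass: 74.55x + 119.00y = 1.312
Solving, x = 6.726 × 10^-3 mol, y = 6.812 × 10^-3 mol
mass of KCl = 6.726 × 10^-3 × 74.55 = 0.5014 g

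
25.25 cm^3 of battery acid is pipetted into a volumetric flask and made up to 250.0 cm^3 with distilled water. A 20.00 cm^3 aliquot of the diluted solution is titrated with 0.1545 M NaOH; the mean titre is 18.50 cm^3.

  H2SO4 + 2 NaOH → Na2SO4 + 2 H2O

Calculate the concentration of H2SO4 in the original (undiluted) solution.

0.7075 M

n(NaOH) = 0.01850 × 0.1545 = 2.858 × 10^-3 mol
From the 1:2 ratio, n(H2SO4) in the aliquot = 1/2 × 2.858 × 10^-3 = 1.429 × 10^-3 mol
[H2SO4]_dilute = 1.429 × 10^-3 / 0.02000 = 0.07146 mol/L
Dilution factor = 250.0 / 25.25 = 9.901
[H2SO4]_stock = 0.07146 × 9.901 = 0.7075 mol/L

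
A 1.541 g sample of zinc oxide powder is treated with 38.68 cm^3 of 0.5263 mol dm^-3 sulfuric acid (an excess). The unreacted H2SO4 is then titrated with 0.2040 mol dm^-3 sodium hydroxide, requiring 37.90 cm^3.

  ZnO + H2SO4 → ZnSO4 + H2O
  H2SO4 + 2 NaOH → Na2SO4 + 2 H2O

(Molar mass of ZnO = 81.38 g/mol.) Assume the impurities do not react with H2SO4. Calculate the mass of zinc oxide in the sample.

1.342 g

n(H2SO4) added = 0.03868 × 0.5263 = 0.02036 mol
n(NaOH) used in back-titration = 0.03790 × 0.2040 = 7.732 × 10^-3 mol
From the 1:2 ratio, n(H2SO4) left over = 1/2 × 7.732 × 10^-3 = 3.866 × 10^-3 mol
n(H2SO4) consumed by analyte = 0.02036 − 3.866 × 10^-3 = 0.01649 mol
n(ZnO) = 0.01649 mol (1:1 ratio)
mass of ZnO = 0.01649 × 81.38 = 1.342 g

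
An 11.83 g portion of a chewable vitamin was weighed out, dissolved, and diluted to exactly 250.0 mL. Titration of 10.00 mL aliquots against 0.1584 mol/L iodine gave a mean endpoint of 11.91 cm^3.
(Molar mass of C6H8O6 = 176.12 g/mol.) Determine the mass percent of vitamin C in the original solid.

C6H8O6 + I2 → C6H6O6 + 2 HI
n(I2) per titration = 0.01191 × 0.1584 = 1.887 × 10^-3 mol
n(C6H8O6) in each aliquot = 1.887 × 10^-3 mol (1:1 ratio)
n(C6H8O6) in the whole flask = 1.887 × 10^-3 × 250.0/10.00 = 0.04716 mol
mass of C6H8O6 = 0.04716 × 176.12 = 8.306 g
% C6H8O6 = 8.306 / 11.83 × 100 = 70.22 %

70.22 %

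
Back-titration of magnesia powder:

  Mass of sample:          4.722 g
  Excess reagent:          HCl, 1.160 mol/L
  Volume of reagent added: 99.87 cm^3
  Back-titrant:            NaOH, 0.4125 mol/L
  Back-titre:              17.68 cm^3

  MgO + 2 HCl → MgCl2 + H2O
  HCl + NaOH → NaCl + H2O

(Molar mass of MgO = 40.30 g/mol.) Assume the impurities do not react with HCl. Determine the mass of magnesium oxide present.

n(HCl) added = 0.09987 × 1.160 = 0.1158 mol
n(NaOH) used in back-titration = 0.01768 × 0.4125 = 7.293 × 10^-3 mol
n(HCl) left over = 7.293 × 10^-3 mol (1:1 ratio)
n(HCl) consumed by analyte = 0.1158 − 7.293 × 10^-3 = 0.1086 mol
From the 1:2 ratio, n(MgO) = 1/2 × 0.1086 = 0.05428 mol
mass of MgO = 0.05428 × 40.30 = 2.187 g

2.187 g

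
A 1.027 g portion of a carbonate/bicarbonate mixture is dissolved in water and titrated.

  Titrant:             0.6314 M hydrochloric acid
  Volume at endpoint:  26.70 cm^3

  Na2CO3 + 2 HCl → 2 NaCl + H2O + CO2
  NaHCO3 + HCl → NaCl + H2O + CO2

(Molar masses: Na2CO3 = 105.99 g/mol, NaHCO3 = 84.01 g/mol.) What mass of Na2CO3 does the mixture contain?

0.6651 g

n(HCl) = 0.02670 × 0.6314 = 0.01686 mol
Let x = n(Na2CO3), y = n(NaHCO3).
Titrant: 2x + 1y = 0.01686;  mass: 105.99x + 84.01y = 1.027
Solving, x = 6.276 × 10^-3 mol, y = 4.307 × 10^-3 mol
mass of Na2CO3 = 6.276 × 10^-3 × 105.99 = 0.6651 g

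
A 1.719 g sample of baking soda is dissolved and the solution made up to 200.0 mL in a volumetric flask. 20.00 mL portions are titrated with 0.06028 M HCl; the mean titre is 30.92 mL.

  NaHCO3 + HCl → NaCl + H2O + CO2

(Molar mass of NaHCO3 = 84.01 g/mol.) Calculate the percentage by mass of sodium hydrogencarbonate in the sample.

n(HCl) per titration = 0.03092 × 0.06028 = 1.864 × 10^-3 mol
n(NaHCO3) in each aliquot = 1.864 × 10^-3 mol (1:1 ratio)
n(NaHCO3) in the whole flask = 1.864 × 10^-3 × 200.0/20.00 = 0.01864 mol
mass of NaHCO3 = 0.01864 × 84.01 = 1.566 g
% NaHCO3 = 1.566 / 1.719 × 100 = 91.09 %

91.09 %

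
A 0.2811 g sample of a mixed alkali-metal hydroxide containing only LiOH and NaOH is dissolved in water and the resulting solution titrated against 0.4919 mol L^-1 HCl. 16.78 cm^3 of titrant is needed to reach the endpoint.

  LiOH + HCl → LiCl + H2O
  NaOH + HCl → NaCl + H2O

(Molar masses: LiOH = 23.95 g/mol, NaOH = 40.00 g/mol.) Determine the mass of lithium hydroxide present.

n(HCl) = 0.01678 × 0.4919 = 8.254 × 10^-3 mol
Let x = n(LiOH), y = n(NaOH).
Titrant: 1x + 1y = 8.254 × 10^-3;  mass: 23.95x + 40.00y = 0.2811
Solving, x = 3.057 × 10^-3 mol, y = 5.197 × 10^-3 mol
mass of LiOH = 3.057 × 10^-3 × 23.95 = 0.07321 g

0.07321 g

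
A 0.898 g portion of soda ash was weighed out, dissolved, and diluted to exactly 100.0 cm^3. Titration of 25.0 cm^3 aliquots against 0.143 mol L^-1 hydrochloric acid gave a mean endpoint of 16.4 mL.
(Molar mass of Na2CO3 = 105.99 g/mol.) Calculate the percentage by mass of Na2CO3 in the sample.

Na2CO3 + 2 HCl → 2 NaCl + H2O + CO2
n(HCl) per titration = 0.0164 × 0.143 = 2.35 × 10^-3 mol
From the 1:2 ratio, n(Na2CO3) in each aliquot = 1/2 × 2.35 × 10^-3 = 1.17 × 10^-3 mol
n(Na2CO3) in the whole flask = 1.17 × 10^-3 × 100.0/25.0 = 4.69 × 10^-3 mol
mass of Na2CO3 = 4.69 × 10^-3 × 105.99 = 0.497 g
% Na2CO3 = 0.497 / 0.898 × 100 = 55.4 %

55.4 %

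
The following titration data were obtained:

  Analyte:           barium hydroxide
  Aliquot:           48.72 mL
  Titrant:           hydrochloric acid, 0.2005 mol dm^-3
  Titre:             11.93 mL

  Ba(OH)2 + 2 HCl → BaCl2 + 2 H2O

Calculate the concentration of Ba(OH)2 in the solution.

0.02455 mol/L

n(HCl) = 0.01193 L × 0.2005 mol/L = 2.392 × 10^-3 mol
From the 1:2 mole ratio, n(Ba(OH)2) = 1/2 × 2.392 × 10^-3 = 1.196 × 10^-3 mol
[Ba(OH)2] = 1.196 × 10^-3 mol / 0.04872 L = 0.02455 mol/L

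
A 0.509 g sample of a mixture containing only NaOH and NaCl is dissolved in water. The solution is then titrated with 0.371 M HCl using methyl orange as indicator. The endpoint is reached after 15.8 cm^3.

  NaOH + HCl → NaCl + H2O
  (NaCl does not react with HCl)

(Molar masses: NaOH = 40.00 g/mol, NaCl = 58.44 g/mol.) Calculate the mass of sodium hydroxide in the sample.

n(HCl) = 0.0158 × 0.371 = 5.86 × 10^-3 mol
Let x = n(NaOH), y = n(NaCl).
Titrant: 1x = 5.86 × 10^-3;  mass: 40.00x + 58.44y = 0.509
Solving, x = 5.86 × 10^-3 mol, y = 4.70 × 10^-3 mol
mass of NaOH = 5.86 × 10^-3 × 40.00 = 0.234 g

0.234 g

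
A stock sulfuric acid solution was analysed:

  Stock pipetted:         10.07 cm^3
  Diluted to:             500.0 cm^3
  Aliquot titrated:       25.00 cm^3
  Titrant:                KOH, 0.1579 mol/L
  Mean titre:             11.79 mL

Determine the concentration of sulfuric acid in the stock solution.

1.849 mol/L

H2SO4 + 2 KOH → K2SO4 + 2 H2O
n(KOH) = 0.01179 × 0.1579 = 1.862 × 10^-3 mol
From the 1:2 ratio, n(H2SO4) in the aliquot = 1/2 × 1.862 × 10^-3 = 9.308 × 10^-4 mol
[H2SO4]_dilute = 9.308 × 10^-4 / 0.02500 = 0.03723 mol/L
Dilution factor = 500.0 / 10.07 = 49.65
[H2SO4]_stock = 0.03723 × 49.65 = 1.849 mol/L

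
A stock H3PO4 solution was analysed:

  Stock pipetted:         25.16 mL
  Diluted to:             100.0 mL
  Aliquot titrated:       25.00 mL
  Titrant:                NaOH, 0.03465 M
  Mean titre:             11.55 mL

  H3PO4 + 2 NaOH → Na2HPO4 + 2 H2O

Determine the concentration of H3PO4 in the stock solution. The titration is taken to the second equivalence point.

n(NaOH) = 0.01155 × 0.03465 = 4.002 × 10^-4 mol
From the 1:2 ratio, n(H3PO4) in the aliquot = 1/2 × 4.002 × 10^-4 = 2.001 × 10^-4 mol
[H3PO4]_dilute = 2.001 × 10^-4 / 0.02500 = 0.008004 mol/L
Dilution factor = 100.0 / 25.16 = 3.975
[H3PO4]_stock = 0.008004 × 3.975 = 0.03181 mol/L

0.03181 M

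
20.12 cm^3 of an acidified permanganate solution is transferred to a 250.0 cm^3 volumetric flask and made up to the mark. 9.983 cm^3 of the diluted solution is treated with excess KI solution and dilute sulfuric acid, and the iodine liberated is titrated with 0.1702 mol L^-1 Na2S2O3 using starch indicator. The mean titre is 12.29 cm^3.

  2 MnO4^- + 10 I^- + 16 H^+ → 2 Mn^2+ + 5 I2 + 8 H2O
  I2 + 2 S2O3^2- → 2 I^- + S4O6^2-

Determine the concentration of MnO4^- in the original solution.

0.5207 mol/L

n(S2O3^2-) = 0.01229 × 0.1702 = 2.092 × 10^-3 mol
n(I2) = n(S2O3^2-)/2 = 1.046 × 10^-3 mol
From the 2:5 ratio, n(MnO4^-) in the aliquot = 2/5 × 1.046 × 10^-3 = 4.184 × 10^-4 mol
[MnO4^-]_dilute = 4.184 × 10^-4 / 0.009983 = 0.04191 mol/L
[MnO4^-]_original = 0.04191 × 250.0/20.12 = 0.5207 mol/L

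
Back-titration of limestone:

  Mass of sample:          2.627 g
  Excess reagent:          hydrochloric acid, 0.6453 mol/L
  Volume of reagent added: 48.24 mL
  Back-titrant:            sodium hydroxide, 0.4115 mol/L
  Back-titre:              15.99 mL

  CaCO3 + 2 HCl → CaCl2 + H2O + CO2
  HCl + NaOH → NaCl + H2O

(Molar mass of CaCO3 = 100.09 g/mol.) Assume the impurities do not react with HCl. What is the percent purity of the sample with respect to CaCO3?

46.77 %

n(HCl) added = 0.04824 × 0.6453 = 0.03113 mol
n(NaOH) used in back-titration = 0.01599 × 0.4115 = 6.580 × 10^-3 mol
n(HCl) left over = 6.580 × 10^-3 mol (1:1 ratio)
n(HCl) consumed by analyte = 0.03113 − 6.580 × 10^-3 = 0.02455 mol
From the 1:2 ratio, n(CaCO3) = 1/2 × 0.02455 = 0.01227 mol
mass of CaCO3 = 0.01227 × 100.09 = 1.229 g
% CaCO3 = 1.229 / 2.627 × 100 = 46.77 %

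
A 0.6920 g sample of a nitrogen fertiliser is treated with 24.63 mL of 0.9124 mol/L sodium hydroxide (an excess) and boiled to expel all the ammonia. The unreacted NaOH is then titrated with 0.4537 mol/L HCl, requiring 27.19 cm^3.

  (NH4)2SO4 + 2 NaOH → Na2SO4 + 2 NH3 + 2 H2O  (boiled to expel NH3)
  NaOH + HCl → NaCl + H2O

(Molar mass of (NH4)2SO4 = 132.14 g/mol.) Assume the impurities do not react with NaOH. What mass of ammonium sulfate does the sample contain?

0.6697 g

n(NaOH) added = 0.02463 × 0.9124 = 0.02247 mol
n(HCl) used in back-titration = 0.02719 × 0.4537 = 0.01234 mol
n(NaOH) left over = 0.01234 mol (1:1 ratio)
n(NaOH) consumed by analyte = 0.02247 − 0.01234 = 0.01014 mol
From the 1:2 ratio, n((NH4)2SO4) = 1/2 × 0.01014 = 5.068 × 10^-3 mol
mass of (NH4)2SO4 = 5.068 × 10^-3 × 132.14 = 0.6697 g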